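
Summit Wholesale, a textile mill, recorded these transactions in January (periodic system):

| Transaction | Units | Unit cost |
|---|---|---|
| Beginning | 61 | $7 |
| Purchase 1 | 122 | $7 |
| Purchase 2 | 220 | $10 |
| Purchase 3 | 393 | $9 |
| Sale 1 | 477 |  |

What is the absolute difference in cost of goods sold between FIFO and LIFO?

FIFO COGS: 61 @ $7 + 122 @ $7 + 220 @ $10 + 74 @ $9 = $4,147
LIFO COGS: 393 @ $9 + 84 @ $10 = $4,377
Difference = |$4,147 − $4,377| = $230

$230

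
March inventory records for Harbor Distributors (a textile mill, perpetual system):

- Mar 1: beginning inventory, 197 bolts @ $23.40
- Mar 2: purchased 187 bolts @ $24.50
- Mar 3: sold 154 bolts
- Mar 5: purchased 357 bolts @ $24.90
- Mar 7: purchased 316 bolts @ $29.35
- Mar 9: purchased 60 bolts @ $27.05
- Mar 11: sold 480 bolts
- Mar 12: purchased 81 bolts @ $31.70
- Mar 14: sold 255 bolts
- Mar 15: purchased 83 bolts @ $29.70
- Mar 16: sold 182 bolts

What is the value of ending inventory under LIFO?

Ending inventory = $4,928.30

Mar 3, 154 sold [LIFO — newest first]: 154 @ $24.50 = $3,773.00
Mar 11, 480 sold [LIFO — newest first]: 60 @ $27.05 + 316 @ $29.35 + 104 @ $24.90 = $13,487.20
Mar 14, 255 sold [LIFO — newest first]: 81 @ $31.70 + 174 @ $24.90 = $6,900.30
Mar 16, 182 sold [LIFO — newest first]: 83 @ $29.70 + 79 @ $24.90 + 20 @ $24.50 = $4,922.20
Total COGS = $3,773.00 + $13,487.20 + $6,900.30 + $4,922.20 = $29,082.70
Ending inventory: 197 @ $23.40 + 13 @ $24.50 = $4,928.30
Check: goods available $34,011.00 = COGS $29,082.70 + ending $4,928.30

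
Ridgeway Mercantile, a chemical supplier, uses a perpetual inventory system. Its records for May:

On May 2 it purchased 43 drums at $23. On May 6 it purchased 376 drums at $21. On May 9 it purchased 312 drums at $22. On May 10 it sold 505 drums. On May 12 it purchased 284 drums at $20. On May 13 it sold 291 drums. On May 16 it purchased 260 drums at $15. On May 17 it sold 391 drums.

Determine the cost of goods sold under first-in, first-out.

May 10, 505 sold [FIFO — oldest first]: 43 @ $23 + 376 @ $21 + 86 @ $22 = $10,777
May 13, 291 sold [FIFO — oldest first]: 226 @ $22 + 65 @ $20 = $6,272
May 17, 391 sold [FIFO — oldest first]: 219 @ $20 + 172 @ $15 = $6,960
Total COGS = $10,777 + $6,272 + $6,960 = $24,009
Ending inventory: 88 @ $15 = $1,320
Check: goods available $25,329 = COGS $24,009 + ending $1,320

COGS = $24,009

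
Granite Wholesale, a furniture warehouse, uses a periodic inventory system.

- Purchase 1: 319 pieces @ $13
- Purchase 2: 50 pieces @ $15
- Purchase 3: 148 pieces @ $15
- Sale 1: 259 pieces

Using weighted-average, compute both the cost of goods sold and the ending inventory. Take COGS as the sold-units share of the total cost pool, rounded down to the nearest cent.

COGS = $3,565.38; ending inventory = $3,551.62

Sale 1, sell 259: 259/517 × $7,117.00 → $3,565.38
Ending inventory (cost pool remaining) = $3,551.62
Check: goods available $7,117.00 = COGS $3,565.38 + ending $3,551.62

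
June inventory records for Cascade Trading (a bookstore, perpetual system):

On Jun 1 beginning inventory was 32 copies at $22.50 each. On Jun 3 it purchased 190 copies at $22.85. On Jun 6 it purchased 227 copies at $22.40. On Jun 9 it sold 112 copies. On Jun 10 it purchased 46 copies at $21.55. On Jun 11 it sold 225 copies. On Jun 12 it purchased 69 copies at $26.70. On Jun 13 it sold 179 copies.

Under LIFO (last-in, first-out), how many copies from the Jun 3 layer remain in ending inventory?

Jun 9, 112 sold [LIFO — newest first]: 112 @ $22.40 = $2,508.80
Jun 11, 225 sold [LIFO — newest first]: 46 @ $21.55 + 115 @ $22.40 + 64 @ $22.85 = $5,029.70
Jun 13, 179 sold [LIFO — newest first]: 69 @ $26.70 + 110 @ $22.85 = $4,355.80
Total COGS = $2,508.80 + $5,029.70 + $4,355.80 = $11,894.30
Ending inventory: 32 @ $22.50 + 16 @ $22.85 = $1,085.60

16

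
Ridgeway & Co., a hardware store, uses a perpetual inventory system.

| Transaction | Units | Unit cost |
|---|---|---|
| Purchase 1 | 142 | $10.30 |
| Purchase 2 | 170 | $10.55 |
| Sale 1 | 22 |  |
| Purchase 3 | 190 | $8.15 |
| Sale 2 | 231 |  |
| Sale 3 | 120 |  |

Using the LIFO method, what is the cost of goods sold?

COGS = $3,475.90

Sale 1 (22) [LIFO — newest first]: 22 @ $10.55 = $232.10
Sale 2 (231) [LIFO — newest first]: 190 @ $8.15 + 41 @ $10.55 = $1,981.05
Sale 3 (120) [LIFO — newest first]: 107 @ $10.55 + 13 @ $10.30 = $1,262.75
Total COGS = $232.10 + $1,981.05 + $1,262.75 = $3,475.90
Ending inventory: 129 @ $10.30 = $1,328.70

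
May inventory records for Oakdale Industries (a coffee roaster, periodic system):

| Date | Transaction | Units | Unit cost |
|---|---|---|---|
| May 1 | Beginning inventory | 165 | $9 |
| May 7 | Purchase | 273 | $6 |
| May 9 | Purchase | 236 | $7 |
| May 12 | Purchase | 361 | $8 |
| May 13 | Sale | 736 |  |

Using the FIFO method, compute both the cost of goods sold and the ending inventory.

COGS = $5,271; ending inventory = $2,392

May 13, 736 sold [FIFO — oldest first]: 165 @ $9 + 273 @ $6 + 236 @ $7 + 62 @ $8 = $5,271
Ending inventory: 299 @ $8 = $2,392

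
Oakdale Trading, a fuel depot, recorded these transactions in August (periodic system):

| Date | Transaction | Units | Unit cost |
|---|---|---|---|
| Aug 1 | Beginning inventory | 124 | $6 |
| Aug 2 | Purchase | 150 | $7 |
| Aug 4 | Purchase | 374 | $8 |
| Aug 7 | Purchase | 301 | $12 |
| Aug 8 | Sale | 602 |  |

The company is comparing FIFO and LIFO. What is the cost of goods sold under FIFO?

FIFO COGS: 124 @ $6 + 150 @ $7 + 328 @ $8 = $4,418
LIFO COGS: 301 @ $12 + 301 @ $8 = $6,020

COGS = $4,418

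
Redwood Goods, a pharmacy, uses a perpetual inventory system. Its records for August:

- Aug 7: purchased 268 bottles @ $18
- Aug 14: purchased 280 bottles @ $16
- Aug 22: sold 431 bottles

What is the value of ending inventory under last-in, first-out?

Ending inventory = $2,106

Aug 22, 431 sold [LIFO — newest first]: 280 @ $16 + 151 @ $18 = $7,198
Ending inventory: 117 @ $18 = $2,106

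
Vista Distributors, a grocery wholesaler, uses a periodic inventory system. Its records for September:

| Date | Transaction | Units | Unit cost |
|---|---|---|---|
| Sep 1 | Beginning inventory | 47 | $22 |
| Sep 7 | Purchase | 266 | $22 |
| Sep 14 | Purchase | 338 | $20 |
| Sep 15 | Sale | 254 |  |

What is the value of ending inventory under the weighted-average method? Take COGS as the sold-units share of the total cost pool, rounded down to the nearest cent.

Sep 15, sell 254: 254/651 × $13,646.00 → $5,324.24
Ending inventory (cost pool remaining) = $8,321.76
Check: goods available $13,646.00 = COGS $5,324.24 + ending $8,321.76

Ending inventory = $8,321.76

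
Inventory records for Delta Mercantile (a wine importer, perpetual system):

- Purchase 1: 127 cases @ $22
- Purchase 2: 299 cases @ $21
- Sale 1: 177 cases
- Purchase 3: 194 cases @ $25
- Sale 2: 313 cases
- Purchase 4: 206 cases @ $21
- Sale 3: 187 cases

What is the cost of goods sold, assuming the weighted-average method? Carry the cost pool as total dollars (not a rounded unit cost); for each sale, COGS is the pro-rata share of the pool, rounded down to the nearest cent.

COGS = $15,009.35

After Purchase 1: 127 on hand, pool $2,794.00 (≈ $22.0000 each)
After Purchase 2: 426 on hand, pool $9,073.00 (≈ $21.2981 each)
Sale 1, sell 177: 177/426 × $9,073.00 → $3,769.76
After Purchase 3: 443 on hand, pool $10,153.24 (≈ $22.9193 each)
Sale 2, sell 313: 313/443 × $10,153.24 → $7,173.73
After Purchase 4: 336 on hand, pool $7,305.51 (≈ $21.7426 each)
Sale 3, sell 187: 187/336 × $7,305.51 → $4,065.86
Total COGS = $3,769.76 + $7,173.73 + $4,065.86 = $15,009.35
Ending inventory (cost pool remaining) = $3,239.65
Check: goods available $18,249.00 = COGS $15,009.35 + ending $3,239.65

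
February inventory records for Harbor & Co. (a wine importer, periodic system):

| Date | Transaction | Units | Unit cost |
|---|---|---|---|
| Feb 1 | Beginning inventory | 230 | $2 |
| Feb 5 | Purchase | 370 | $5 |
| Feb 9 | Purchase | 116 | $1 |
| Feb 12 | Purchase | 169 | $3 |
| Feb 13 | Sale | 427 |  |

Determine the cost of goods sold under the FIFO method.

Feb 13, 427 sold [FIFO — oldest first]: 230 @ $2 + 197 @ $5 = $1,445
Ending inventory: 173 @ $5 + 116 @ $1 + 169 @ $3 = $1,488
Check: goods available $2,933 = COGS $1,445 + ending $1,488

COGS = $1,445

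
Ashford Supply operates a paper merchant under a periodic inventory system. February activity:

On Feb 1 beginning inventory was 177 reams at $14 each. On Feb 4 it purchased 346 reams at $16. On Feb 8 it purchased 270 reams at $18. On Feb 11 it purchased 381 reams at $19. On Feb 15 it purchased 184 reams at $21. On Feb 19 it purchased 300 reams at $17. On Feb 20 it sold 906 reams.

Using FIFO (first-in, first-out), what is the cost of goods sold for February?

COGS = $15,021

Feb 20, 906 sold [FIFO — oldest first]: 177 @ $14 + 346 @ $16 + 270 @ $18 + 113 @ $19 = $15,021
Ending inventory: 268 @ $19 + 184 @ $21 + 300 @ $17 = $14,056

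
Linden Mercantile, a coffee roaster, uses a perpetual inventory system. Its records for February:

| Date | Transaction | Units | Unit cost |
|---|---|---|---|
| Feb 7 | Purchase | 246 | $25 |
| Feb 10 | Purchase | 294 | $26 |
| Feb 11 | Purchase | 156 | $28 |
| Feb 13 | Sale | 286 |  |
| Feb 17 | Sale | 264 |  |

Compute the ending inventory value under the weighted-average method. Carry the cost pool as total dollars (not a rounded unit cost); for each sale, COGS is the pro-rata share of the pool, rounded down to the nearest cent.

After Feb 7: 246 on hand, pool $6,150.00 (≈ $25.0000 each)
After Feb 10: 540 on hand, pool $13,794.00 (≈ $25.5444 each)
After Feb 11: 696 on hand, pool $18,162.00 (≈ $26.0948 each)
Feb 13, sell 286: 286/696 × $18,162.00 → $7,463.12
Feb 17, sell 264: 264/410 × $10,698.88 → $6,889.03
Total COGS = $7,463.12 + $6,889.03 = $14,352.15
Ending inventory (cost pool remaining) = $3,809.85

Ending inventory = $3,809.85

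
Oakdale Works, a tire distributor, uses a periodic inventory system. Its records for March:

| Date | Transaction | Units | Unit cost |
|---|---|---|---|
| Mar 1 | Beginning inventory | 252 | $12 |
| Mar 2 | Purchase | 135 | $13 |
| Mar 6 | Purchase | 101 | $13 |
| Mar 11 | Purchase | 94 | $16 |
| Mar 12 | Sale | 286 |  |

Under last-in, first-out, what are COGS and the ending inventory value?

COGS = $4,000; ending inventory = $3,596

Mar 12, 286 sold [LIFO — newest first]: 94 @ $16 + 101 @ $13 + 91 @ $13 = $4,000
Ending inventory: 252 @ $12 + 44 @ $13 = $3,596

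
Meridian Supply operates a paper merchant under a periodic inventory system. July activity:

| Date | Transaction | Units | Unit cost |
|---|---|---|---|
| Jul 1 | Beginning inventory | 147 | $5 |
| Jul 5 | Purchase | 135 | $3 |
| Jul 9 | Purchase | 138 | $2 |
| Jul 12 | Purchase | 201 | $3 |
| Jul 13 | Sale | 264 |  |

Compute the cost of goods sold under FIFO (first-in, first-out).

Jul 13, 264 sold [FIFO — oldest first]: 147 @ $5 + 117 @ $3 = $1,086
Ending inventory: 18 @ $3 + 138 @ $2 + 201 @ $3 = $933
Check: goods available $2,019 = COGS $1,086 + ending $933

COGS = $1,086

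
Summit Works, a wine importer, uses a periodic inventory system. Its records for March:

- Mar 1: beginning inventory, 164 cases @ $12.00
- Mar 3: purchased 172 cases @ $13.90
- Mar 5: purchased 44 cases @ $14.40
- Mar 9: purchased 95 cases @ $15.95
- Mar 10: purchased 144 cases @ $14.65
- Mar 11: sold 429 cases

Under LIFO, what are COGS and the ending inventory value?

Mar 11, 429 sold [LIFO — newest first]: 144 @ $14.65 + 95 @ $15.95 + 44 @ $14.40 + 146 @ $13.90 = $6,287.85
Ending inventory: 164 @ $12.00 + 26 @ $13.90 = $2,329.40

COGS = $6,287.85; ending inventory = $2,329.40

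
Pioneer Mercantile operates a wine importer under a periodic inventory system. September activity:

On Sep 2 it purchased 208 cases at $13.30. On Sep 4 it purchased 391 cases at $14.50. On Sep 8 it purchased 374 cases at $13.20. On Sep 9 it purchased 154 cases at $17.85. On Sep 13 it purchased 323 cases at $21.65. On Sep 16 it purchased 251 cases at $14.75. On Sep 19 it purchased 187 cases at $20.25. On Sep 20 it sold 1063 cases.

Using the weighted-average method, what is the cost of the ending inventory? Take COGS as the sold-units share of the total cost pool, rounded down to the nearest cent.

Sep 20, sell 1063: 1063/1888 × $30,603.55 → $17,230.70
Ending inventory (cost pool remaining) = $13,372.85
Check: goods available $30,603.55 = COGS $17,230.70 + ending $13,372.85

Ending inventory = $13,372.85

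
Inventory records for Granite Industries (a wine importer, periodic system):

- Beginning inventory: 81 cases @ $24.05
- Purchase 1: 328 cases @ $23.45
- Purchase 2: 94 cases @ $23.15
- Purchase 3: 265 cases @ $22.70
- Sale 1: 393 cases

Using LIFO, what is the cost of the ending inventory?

Sale 1 (393) [LIFO — newest first]: 265 @ $22.70 + 94 @ $23.15 + 34 @ $23.45 = $8,988.90
Ending inventory: 81 @ $24.05 + 294 @ $23.45 = $8,842.35

Ending inventory = $8,842.35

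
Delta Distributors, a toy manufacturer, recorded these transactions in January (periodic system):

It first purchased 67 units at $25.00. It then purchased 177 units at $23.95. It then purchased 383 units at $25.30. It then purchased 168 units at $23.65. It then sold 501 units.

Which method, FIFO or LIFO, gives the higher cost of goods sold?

FIFO COGS: 67 @ $25.00 + 177 @ $23.95 + 257 @ $25.30 = $12,416.25
LIFO COGS: 168 @ $23.65 + 333 @ $25.30 = $12,398.10

FIFO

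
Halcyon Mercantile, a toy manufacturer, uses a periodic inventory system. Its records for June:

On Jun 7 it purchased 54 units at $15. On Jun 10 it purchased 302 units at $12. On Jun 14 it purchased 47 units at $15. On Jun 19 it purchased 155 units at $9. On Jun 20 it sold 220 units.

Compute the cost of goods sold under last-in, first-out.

COGS = $2,316

Jun 20, 220 sold [LIFO — newest first]: 155 @ $9 + 47 @ $15 + 18 @ $12 = $2,316
Ending inventory: 54 @ $15 + 284 @ $12 = $4,218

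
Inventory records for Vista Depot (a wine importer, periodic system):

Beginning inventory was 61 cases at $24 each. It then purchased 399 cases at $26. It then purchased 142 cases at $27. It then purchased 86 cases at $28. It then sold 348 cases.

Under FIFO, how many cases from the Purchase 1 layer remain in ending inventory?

Sale 1 (348) [FIFO — oldest first]: 61 @ $24 + 287 @ $26 = $8,926
Ending inventory: 112 @ $26 + 142 @ $27 + 86 @ $28 = $9,154
Check: goods available $18,080 = COGS $8,926 + ending $9,154

112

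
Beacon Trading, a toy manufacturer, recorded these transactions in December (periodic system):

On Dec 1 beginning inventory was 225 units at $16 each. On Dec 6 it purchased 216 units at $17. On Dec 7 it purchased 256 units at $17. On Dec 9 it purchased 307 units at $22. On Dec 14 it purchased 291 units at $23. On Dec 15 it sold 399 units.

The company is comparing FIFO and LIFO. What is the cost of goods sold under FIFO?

COGS = $6,558

FIFO COGS: 225 @ $16 + 174 @ $17 = $6,558
LIFO COGS: 291 @ $23 + 108 @ $22 = $9,069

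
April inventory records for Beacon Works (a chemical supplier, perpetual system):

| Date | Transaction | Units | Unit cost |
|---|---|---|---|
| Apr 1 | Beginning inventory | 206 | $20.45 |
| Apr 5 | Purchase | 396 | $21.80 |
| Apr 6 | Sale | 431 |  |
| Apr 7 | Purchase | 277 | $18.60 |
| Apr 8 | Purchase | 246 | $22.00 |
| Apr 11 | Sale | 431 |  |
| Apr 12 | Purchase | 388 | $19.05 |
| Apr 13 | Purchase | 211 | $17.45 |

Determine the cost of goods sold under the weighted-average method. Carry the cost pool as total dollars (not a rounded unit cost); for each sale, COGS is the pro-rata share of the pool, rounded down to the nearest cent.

After Apr 1: 206 on hand, pool $4,212.70 (≈ $20.4500 each)
After Apr 5: 602 on hand, pool $12,845.50 (≈ $21.3380 each)
Apr 6, sell 431: 431/602 × $12,845.50 → $9,196.69
After Apr 7: 448 on hand, pool $8,801.01 (≈ $19.6451 each)
After Apr 8: 694 on hand, pool $14,213.01 (≈ $20.4798 each)
Apr 11, sell 431: 431/694 × $14,213.01 → $8,826.81
After Apr 12: 651 on hand, pool $12,777.60 (≈ $19.6276 each)
After Apr 13: 862 on hand, pool $16,459.55 (≈ $19.0946 each)
Total COGS = $9,196.69 + $8,826.81 = $18,023.50
Ending inventory (cost pool remaining) = $16,459.55

COGS = $18,023.50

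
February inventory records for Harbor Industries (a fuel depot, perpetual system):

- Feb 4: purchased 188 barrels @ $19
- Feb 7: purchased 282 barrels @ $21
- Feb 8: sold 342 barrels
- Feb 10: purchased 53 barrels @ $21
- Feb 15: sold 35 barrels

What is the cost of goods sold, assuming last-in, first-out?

Feb 8, 342 sold [LIFO — newest first]: 282 @ $21 + 60 @ $19 = $7,062
Feb 15, 35 sold [LIFO — newest first]: 35 @ $21 = $735
Total COGS = $7,062 + $735 = $7,797
Ending inventory: 128 @ $19 + 18 @ $21 = $2,810

COGS = $7,797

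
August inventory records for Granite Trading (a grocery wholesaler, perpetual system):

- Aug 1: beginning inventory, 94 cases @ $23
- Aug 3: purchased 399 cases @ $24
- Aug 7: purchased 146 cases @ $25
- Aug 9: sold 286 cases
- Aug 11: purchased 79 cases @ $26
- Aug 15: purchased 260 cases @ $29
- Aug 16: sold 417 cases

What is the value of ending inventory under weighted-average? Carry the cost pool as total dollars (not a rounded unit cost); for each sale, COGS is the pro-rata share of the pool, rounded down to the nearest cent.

Ending inventory = $7,190.83

After Aug 1: 94 on hand, pool $2,162.00 (≈ $23.0000 each)
After Aug 3: 493 on hand, pool $11,738.00 (≈ $23.8093 each)
After Aug 7: 639 on hand, pool $15,388.00 (≈ $24.0814 each)
Aug 9, sell 286: 286/639 × $15,388.00 → $6,887.27
After Aug 11: 432 on hand, pool $10,554.73 (≈ $24.4322 each)
After Aug 15: 692 on hand, pool $18,094.73 (≈ $26.1485 each)
Aug 16, sell 417: 417/692 × $18,094.73 → $10,903.90
Total COGS = $6,887.27 + $10,903.90 = $17,791.17
Ending inventory (cost pool remaining) = $7,190.83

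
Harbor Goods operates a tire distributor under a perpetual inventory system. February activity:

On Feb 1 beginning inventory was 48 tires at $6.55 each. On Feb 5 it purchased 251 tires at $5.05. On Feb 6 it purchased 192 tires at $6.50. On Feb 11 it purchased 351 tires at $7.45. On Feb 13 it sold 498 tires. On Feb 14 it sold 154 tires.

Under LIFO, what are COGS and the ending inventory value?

Feb 13, 498 sold [LIFO — newest first]: 351 @ $7.45 + 147 @ $6.50 = $3,570.45
Feb 14, 154 sold [LIFO — newest first]: 45 @ $6.50 + 109 @ $5.05 = $842.95
Total COGS = $3,570.45 + $842.95 = $4,413.40
Ending inventory: 48 @ $6.55 + 142 @ $5.05 = $1,031.50
Check: goods available $5,444.90 = COGS $4,413.40 + ending $1,031.50

COGS = $4,413.40; ending inventory = $1,031.50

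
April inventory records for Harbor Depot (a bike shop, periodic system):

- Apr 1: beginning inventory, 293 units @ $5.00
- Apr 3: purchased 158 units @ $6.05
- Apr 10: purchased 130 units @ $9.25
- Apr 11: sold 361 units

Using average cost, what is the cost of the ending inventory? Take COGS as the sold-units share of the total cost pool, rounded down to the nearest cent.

Ending inventory = $1,372.03

Apr 11, sell 361: 361/581 × $3,623.40 → $2,251.37
Ending inventory (cost pool remaining) = $1,372.03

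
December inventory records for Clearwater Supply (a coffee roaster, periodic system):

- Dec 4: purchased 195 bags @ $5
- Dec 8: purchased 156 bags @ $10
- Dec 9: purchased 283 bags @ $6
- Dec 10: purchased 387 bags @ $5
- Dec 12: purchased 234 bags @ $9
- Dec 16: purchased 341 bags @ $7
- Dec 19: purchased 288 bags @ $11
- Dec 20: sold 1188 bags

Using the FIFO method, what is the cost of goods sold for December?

Dec 20, 1188 sold [FIFO — oldest first]: 195 @ $5 + 156 @ $10 + 283 @ $6 + 387 @ $5 + 167 @ $9 = $7,671
Ending inventory: 67 @ $9 + 341 @ $7 + 288 @ $11 = $6,158
Check: goods available $13,829 = COGS $7,671 + ending $6,158

COGS = $7,671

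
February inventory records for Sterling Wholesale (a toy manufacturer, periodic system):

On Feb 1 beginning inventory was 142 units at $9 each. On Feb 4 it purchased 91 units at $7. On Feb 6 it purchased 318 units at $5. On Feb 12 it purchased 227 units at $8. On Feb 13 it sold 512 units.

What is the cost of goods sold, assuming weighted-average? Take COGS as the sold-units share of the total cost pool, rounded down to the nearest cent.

COGS = $3,501.73

Feb 13, sell 512: 512/778 × $5,321.00 → $3,501.73
Ending inventory (cost pool remaining) = $1,819.27
Check: goods available $5,321.00 = COGS $3,501.73 + ending $1,819.27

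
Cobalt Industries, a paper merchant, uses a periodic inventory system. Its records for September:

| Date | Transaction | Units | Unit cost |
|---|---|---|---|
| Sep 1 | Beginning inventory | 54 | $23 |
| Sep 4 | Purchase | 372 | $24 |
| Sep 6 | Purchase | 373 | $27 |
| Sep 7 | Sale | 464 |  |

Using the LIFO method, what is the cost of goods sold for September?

Sep 7, 464 sold [LIFO — newest first]: 373 @ $27 + 91 @ $24 = $12,255
Ending inventory: 54 @ $23 + 281 @ $24 = $7,986
Check: goods available $20,241 = COGS $12,255 + ending $7,986

COGS = $12,255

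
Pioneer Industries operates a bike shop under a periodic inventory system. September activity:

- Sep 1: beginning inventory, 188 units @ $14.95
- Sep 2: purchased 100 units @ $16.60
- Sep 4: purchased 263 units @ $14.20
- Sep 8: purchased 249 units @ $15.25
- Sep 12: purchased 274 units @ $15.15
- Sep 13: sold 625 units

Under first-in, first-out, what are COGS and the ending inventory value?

Sep 13, 625 sold [FIFO — oldest first]: 188 @ $14.95 + 100 @ $16.60 + 263 @ $14.20 + 74 @ $15.25 = $9,333.70
Ending inventory: 175 @ $15.25 + 274 @ $15.15 = $6,819.85

COGS = $9,333.70; ending inventory = $6,819.85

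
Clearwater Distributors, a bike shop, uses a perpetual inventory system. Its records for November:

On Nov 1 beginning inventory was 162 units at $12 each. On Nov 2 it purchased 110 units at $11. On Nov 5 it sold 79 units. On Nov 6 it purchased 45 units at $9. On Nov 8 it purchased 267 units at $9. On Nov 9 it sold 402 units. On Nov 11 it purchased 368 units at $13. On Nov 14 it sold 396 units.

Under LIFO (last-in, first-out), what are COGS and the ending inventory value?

Nov 5, 79 sold [LIFO — newest first]: 79 @ $11 = $869
Nov 9, 402 sold [LIFO — newest first]: 267 @ $9 + 45 @ $9 + 31 @ $11 + 59 @ $12 = $3,857
Nov 14, 396 sold [LIFO — newest first]: 368 @ $13 + 28 @ $12 = $5,120
Total COGS = $869 + $3,857 + $5,120 = $9,846
Ending inventory: 75 @ $12 = $900
Check: goods available $10,746 = COGS $9,846 + ending $900

COGS = $9,846; ending inventory = $900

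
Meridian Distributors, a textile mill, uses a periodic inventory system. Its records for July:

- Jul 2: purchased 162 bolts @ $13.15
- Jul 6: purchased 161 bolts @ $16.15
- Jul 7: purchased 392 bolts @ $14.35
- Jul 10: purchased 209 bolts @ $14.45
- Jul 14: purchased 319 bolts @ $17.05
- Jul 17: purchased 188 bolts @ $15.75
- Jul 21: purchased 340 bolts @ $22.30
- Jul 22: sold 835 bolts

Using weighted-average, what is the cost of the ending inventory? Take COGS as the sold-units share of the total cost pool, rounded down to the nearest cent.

Ending inventory = $15,515.96

Jul 22, sell 835: 835/1771 × $29,357.65 → $13,841.69
Ending inventory (cost pool remaining) = $15,515.96
Check: goods available $29,357.65 = COGS $13,841.69 + ending $15,515.96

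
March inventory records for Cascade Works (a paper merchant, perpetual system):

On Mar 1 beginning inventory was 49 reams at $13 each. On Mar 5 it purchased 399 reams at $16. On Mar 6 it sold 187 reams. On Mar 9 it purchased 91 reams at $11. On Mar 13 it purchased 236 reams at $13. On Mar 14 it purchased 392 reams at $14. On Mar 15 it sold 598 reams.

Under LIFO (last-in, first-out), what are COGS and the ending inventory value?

COGS = $11,158; ending inventory = $5,420

Mar 6, 187 sold [LIFO — newest first]: 187 @ $16 = $2,992
Mar 15, 598 sold [LIFO — newest first]: 392 @ $14 + 206 @ $13 = $8,166
Total COGS = $2,992 + $8,166 = $11,158
Ending inventory: 49 @ $13 + 212 @ $16 + 91 @ $11 + 30 @ $13 = $5,420
Check: goods available $16,578 = COGS $11,158 + ending $5,420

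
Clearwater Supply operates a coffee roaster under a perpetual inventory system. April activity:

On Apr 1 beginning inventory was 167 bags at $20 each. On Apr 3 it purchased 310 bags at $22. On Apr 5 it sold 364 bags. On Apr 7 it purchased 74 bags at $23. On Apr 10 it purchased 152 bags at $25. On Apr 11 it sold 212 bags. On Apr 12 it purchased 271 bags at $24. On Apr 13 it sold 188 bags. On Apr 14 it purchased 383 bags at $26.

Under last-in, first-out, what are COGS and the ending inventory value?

Apr 5, 364 sold [LIFO — newest first]: 310 @ $22 + 54 @ $20 = $7,900
Apr 11, 212 sold [LIFO — newest first]: 152 @ $25 + 60 @ $23 = $5,180
Apr 13, 188 sold [LIFO — newest first]: 188 @ $24 = $4,512
Total COGS = $7,900 + $5,180 + $4,512 = $17,592
Ending inventory: 113 @ $20 + 14 @ $23 + 83 @ $24 + 383 @ $26 = $14,532

COGS = $17,592; ending inventory = $14,532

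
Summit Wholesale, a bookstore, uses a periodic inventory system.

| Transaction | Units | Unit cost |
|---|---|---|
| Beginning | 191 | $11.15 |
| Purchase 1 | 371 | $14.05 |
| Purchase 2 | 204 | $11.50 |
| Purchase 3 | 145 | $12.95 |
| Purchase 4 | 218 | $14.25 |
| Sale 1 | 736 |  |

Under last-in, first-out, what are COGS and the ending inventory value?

Sale 1 (736) [LIFO — newest first]: 218 @ $14.25 + 145 @ $12.95 + 204 @ $11.50 + 169 @ $14.05 = $9,704.70
Ending inventory: 191 @ $11.15 + 202 @ $14.05 = $4,967.75
Check: goods available $14,672.45 = COGS $9,704.70 + ending $4,967.75

COGS = $9,704.70; ending inventory = $4,967.75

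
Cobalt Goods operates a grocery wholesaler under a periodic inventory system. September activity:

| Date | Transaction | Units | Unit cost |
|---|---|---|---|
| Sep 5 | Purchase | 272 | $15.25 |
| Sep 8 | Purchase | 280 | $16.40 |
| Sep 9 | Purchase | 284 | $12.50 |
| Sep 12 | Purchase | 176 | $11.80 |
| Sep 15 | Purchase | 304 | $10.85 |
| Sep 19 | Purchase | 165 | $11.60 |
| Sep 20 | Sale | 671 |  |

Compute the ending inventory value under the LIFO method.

Ending inventory = $11,965.00

Sep 20, 671 sold [LIFO — newest first]: 165 @ $11.60 + 304 @ $10.85 + 176 @ $11.80 + 26 @ $12.50 = $7,614.20
Ending inventory: 272 @ $15.25 + 280 @ $16.40 + 258 @ $12.50 = $11,965.00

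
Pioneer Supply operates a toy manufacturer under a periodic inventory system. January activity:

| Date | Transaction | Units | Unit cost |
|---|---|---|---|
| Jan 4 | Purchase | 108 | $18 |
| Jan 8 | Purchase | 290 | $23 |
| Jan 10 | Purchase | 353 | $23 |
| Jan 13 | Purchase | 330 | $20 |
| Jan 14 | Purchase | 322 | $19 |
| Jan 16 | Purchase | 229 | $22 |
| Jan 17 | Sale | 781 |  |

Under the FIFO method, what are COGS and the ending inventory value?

Jan 17, 781 sold [FIFO — oldest first]: 108 @ $18 + 290 @ $23 + 353 @ $23 + 30 @ $20 = $17,333
Ending inventory: 300 @ $20 + 322 @ $19 + 229 @ $22 = $17,156
Check: goods available $34,489 = COGS $17,333 + ending $17,156

COGS = $17,333; ending inventory = $17,156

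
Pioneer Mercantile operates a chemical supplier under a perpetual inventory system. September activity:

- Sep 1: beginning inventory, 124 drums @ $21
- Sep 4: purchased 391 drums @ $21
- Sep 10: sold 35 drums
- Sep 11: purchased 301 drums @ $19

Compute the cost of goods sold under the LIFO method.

COGS = $735

Sep 10, 35 sold [LIFO — newest first]: 35 @ $21 = $735
Ending inventory: 124 @ $21 + 356 @ $21 + 301 @ $19 = $15,799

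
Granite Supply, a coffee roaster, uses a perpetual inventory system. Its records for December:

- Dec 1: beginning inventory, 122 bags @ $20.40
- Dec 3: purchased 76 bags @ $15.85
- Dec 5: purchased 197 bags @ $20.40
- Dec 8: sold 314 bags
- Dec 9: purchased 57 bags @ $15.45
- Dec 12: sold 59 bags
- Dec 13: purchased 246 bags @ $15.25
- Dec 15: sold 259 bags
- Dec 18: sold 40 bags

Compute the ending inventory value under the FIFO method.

Dec 8, 314 sold [FIFO — oldest first]: 122 @ $20.40 + 76 @ $15.85 + 116 @ $20.40 = $6,059.80
Dec 12, 59 sold [FIFO — oldest first]: 59 @ $20.40 = $1,203.60
Dec 15, 259 sold [FIFO — oldest first]: 22 @ $20.40 + 57 @ $15.45 + 180 @ $15.25 = $4,074.45
Dec 18, 40 sold [FIFO — oldest first]: 40 @ $15.25 = $610.00
Total COGS = $6,059.80 + $1,203.60 + $4,074.45 + $610.00 = $11,947.85
Ending inventory: 26 @ $15.25 = $396.50
Check: goods available $12,344.35 = COGS $11,947.85 + ending $396.50

Ending inventory = $396.50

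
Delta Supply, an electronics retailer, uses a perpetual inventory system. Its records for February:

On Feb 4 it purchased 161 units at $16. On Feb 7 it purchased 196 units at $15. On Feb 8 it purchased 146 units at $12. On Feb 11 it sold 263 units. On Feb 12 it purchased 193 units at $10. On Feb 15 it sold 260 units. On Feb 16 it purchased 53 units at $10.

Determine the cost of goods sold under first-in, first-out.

Feb 11, 263 sold [FIFO — oldest first]: 161 @ $16 + 102 @ $15 = $4,106
Feb 15, 260 sold [FIFO — oldest first]: 94 @ $15 + 146 @ $12 + 20 @ $10 = $3,362
Total COGS = $4,106 + $3,362 = $7,468
Ending inventory: 173 @ $10 + 53 @ $10 = $2,260

COGS = $7,468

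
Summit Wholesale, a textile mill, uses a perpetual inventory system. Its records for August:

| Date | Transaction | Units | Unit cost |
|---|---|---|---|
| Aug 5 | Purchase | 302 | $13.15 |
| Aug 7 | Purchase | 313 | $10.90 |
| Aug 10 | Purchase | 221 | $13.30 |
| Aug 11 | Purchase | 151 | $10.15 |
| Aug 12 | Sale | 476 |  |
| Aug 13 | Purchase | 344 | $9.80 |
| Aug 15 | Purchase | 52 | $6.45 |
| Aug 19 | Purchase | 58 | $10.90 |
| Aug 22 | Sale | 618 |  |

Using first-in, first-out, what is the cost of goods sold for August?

COGS = $12,903.55

Aug 12, 476 sold [FIFO — oldest first]: 302 @ $13.15 + 174 @ $10.90 = $5,867.90
Aug 22, 618 sold [FIFO — oldest first]: 139 @ $10.90 + 221 @ $13.30 + 151 @ $10.15 + 107 @ $9.80 = $7,035.65
Total COGS = $5,867.90 + $7,035.65 = $12,903.55
Ending inventory: 237 @ $9.80 + 52 @ $6.45 + 58 @ $10.90 = $3,290.20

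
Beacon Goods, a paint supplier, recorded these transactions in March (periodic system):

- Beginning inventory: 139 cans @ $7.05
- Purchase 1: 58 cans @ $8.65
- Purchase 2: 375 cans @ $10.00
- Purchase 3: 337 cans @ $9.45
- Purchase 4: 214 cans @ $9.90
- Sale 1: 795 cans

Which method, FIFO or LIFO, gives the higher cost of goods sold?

LIFO

FIFO COGS: 139 @ $7.05 + 58 @ $8.65 + 375 @ $10.00 + 223 @ $9.45 = $7,339.00
LIFO COGS: 214 @ $9.90 + 337 @ $9.45 + 244 @ $10.00 = $7,743.25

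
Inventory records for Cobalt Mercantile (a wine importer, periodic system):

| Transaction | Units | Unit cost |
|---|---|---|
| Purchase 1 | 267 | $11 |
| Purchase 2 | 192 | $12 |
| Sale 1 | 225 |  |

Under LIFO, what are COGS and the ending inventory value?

Sale 1 (225) [LIFO — newest first]: 192 @ $12 + 33 @ $11 = $2,667
Ending inventory: 234 @ $11 = $2,574
Check: goods available $5,241 = COGS $2,667 + ending $2,574

COGS = $2,667; ending inventory = $2,574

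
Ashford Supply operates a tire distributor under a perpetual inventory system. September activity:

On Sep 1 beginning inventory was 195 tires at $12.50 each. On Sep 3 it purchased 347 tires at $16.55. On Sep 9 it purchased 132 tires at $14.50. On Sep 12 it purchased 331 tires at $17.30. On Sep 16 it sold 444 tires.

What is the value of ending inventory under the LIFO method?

Sep 16, 444 sold [LIFO — newest first]: 331 @ $17.30 + 113 @ $14.50 = $7,364.80
Ending inventory: 195 @ $12.50 + 347 @ $16.55 + 19 @ $14.50 = $8,455.85

Ending inventory = $8,455.85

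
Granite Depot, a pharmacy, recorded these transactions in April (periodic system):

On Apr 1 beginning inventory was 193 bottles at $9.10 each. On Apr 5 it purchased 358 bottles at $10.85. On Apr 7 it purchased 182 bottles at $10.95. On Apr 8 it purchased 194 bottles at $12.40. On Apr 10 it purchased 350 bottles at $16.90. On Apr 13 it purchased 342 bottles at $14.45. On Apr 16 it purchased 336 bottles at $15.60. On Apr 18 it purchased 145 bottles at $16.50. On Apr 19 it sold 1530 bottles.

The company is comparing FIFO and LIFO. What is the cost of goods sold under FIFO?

FIFO COGS: 193 @ $9.10 + 358 @ $10.85 + 182 @ $10.95 + 194 @ $12.40 + 350 @ $16.90 + 253 @ $14.45 = $19,609.95
LIFO COGS: 145 @ $16.50 + 336 @ $15.60 + 342 @ $14.45 + 350 @ $16.90 + 194 @ $12.40 + 163 @ $10.95 = $22,681.45

COGS = $19,609.95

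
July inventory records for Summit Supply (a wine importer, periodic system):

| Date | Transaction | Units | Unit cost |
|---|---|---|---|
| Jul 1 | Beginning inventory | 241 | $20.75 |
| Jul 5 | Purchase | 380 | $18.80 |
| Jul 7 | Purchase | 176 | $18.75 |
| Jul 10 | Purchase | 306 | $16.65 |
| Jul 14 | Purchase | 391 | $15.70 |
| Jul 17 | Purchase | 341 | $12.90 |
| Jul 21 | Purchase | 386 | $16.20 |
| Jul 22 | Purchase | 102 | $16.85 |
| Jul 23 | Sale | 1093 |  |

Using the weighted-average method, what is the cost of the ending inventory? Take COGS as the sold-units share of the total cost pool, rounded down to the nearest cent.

Ending inventory = $20,676.05

Jul 23, sell 1093: 1093/2323 × $39,049.15 → $18,373.10
Ending inventory (cost pool remaining) = $20,676.05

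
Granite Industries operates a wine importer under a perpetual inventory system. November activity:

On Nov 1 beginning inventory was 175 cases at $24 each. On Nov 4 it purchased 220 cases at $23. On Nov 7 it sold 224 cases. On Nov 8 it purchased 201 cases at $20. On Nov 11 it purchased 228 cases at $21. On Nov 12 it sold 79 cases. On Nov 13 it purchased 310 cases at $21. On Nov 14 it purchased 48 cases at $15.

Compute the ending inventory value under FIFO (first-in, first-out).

Nov 7, 224 sold [FIFO — oldest first]: 175 @ $24 + 49 @ $23 = $5,327
Nov 12, 79 sold [FIFO — oldest first]: 79 @ $23 = $1,817
Total COGS = $5,327 + $1,817 = $7,144
Ending inventory: 92 @ $23 + 201 @ $20 + 228 @ $21 + 310 @ $21 + 48 @ $15 = $18,154
Check: goods available $25,298 = COGS $7,144 + ending $18,154

Ending inventory = $18,154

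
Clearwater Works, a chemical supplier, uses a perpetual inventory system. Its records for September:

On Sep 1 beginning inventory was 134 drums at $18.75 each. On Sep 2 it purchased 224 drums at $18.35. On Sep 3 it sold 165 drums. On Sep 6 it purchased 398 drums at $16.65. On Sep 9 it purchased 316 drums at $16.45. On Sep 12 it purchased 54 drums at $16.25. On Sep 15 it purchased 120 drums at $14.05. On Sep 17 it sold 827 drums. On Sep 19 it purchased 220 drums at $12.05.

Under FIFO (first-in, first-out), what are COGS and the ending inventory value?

COGS = $17,131.80; ending inventory = $6,530.50

Sep 3, 165 sold [FIFO — oldest first]: 134 @ $18.75 + 31 @ $18.35 = $3,081.35
Sep 17, 827 sold [FIFO — oldest first]: 193 @ $18.35 + 398 @ $16.65 + 236 @ $16.45 = $14,050.45
Total COGS = $3,081.35 + $14,050.45 = $17,131.80
Ending inventory: 80 @ $16.45 + 54 @ $16.25 + 120 @ $14.05 + 220 @ $12.05 = $6,530.50
Check: goods available $23,662.30 = COGS $17,131.80 + ending $6,530.50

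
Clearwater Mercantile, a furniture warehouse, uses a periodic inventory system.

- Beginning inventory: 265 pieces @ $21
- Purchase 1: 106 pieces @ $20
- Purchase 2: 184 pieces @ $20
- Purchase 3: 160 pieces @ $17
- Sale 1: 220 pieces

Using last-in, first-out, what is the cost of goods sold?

COGS = $3,920

Sale 1 (220) [LIFO — newest first]: 160 @ $17 + 60 @ $20 = $3,920
Ending inventory: 265 @ $21 + 106 @ $20 + 124 @ $20 = $10,165
Check: goods available $14,085 = COGS $3,920 + ending $10,165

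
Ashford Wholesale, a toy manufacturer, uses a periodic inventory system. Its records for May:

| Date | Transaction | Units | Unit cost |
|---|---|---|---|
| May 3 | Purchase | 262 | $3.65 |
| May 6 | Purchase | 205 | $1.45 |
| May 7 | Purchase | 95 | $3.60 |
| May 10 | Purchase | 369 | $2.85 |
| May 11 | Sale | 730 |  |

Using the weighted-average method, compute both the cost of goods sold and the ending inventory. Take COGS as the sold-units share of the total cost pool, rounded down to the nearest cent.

May 11, sell 730: 730/931 × $2,647.20 → $2,075.67
Ending inventory (cost pool remaining) = $571.53
Check: goods available $2,647.20 = COGS $2,075.67 + ending $571.53

COGS = $2,075.67; ending inventory = $571.53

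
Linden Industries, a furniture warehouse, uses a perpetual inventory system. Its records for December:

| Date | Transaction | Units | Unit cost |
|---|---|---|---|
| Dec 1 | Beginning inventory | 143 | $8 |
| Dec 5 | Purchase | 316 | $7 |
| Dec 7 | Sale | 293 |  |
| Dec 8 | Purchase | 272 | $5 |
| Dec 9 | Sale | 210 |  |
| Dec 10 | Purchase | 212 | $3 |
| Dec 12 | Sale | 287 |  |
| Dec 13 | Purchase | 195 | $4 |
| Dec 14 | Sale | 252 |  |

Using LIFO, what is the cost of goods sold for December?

Dec 7, 293 sold [LIFO — newest first]: 293 @ $7 = $2,051
Dec 9, 210 sold [LIFO — newest first]: 210 @ $5 = $1,050
Dec 12, 287 sold [LIFO — newest first]: 212 @ $3 + 62 @ $5 + 13 @ $7 = $1,037
Dec 14, 252 sold [LIFO — newest first]: 195 @ $4 + 10 @ $7 + 47 @ $8 = $1,226
Total COGS = $2,051 + $1,050 + $1,037 + $1,226 = $5,364
Ending inventory: 96 @ $8 = $768
Check: goods available $6,132 = COGS $5,364 + ending $768

COGS = $5,364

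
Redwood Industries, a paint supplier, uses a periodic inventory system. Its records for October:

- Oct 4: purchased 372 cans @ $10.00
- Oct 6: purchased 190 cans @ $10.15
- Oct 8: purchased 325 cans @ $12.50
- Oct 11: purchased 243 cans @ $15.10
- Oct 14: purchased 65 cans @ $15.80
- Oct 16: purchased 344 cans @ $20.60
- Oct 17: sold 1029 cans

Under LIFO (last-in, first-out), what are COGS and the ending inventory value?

Oct 17, 1029 sold [LIFO — newest first]: 344 @ $20.60 + 65 @ $15.80 + 243 @ $15.10 + 325 @ $12.50 + 52 @ $10.15 = $16,373.00
Ending inventory: 372 @ $10.00 + 138 @ $10.15 = $5,120.70

COGS = $16,373.00; ending inventory = $5,120.70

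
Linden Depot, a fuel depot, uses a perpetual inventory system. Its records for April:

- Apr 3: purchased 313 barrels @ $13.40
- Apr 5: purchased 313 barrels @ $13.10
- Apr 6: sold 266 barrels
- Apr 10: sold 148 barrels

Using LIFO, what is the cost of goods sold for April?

COGS = $5,453.70

Apr 6, 266 sold [LIFO — newest first]: 266 @ $13.10 = $3,484.60
Apr 10, 148 sold [LIFO — newest first]: 47 @ $13.10 + 101 @ $13.40 = $1,969.10
Total COGS = $3,484.60 + $1,969.10 = $5,453.70
Ending inventory: 212 @ $13.40 = $2,840.80
Check: goods available $8,294.50 = COGS $5,453.70 + ending $2,840.80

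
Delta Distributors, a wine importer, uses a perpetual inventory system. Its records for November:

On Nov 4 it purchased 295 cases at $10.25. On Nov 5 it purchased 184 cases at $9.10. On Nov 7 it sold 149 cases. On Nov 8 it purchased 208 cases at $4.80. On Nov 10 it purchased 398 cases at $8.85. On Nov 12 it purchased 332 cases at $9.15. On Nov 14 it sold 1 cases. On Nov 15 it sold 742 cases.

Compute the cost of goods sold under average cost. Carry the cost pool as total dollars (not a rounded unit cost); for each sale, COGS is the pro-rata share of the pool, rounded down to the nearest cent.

COGS = $7,787.01

After Nov 4: 295 on hand, pool $3,023.75 (≈ $10.2500 each)
After Nov 5: 479 on hand, pool $4,698.15 (≈ $9.8082 each)
Nov 7, sell 149: 149/479 × $4,698.15 → $1,461.42
After Nov 8: 538 on hand, pool $4,235.13 (≈ $7.8720 each)
After Nov 10: 936 on hand, pool $7,757.43 (≈ $8.2879 each)
After Nov 12: 1268 on hand, pool $10,795.23 (≈ $8.5136 each)
Nov 14, sell 1: 1/1268 × $10,795.23 → $8.51
Nov 15, sell 742: 742/1267 × $10,786.72 → $6,317.08
Total COGS = $1,461.42 + $8.51 + $6,317.08 = $7,787.01
Ending inventory (cost pool remaining) = $4,469.64
Check: goods available $12,256.65 = COGS $7,787.01 + ending $4,469.64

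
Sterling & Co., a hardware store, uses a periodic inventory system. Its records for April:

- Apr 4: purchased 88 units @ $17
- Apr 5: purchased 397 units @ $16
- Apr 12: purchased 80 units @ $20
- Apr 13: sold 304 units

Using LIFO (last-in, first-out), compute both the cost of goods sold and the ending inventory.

COGS = $5,184; ending inventory = $4,264

Apr 13, 304 sold [LIFO — newest first]: 80 @ $20 + 224 @ $16 = $5,184
Ending inventory: 88 @ $17 + 173 @ $16 = $4,264
Check: goods available $9,448 = COGS $5,184 + ending $4,264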